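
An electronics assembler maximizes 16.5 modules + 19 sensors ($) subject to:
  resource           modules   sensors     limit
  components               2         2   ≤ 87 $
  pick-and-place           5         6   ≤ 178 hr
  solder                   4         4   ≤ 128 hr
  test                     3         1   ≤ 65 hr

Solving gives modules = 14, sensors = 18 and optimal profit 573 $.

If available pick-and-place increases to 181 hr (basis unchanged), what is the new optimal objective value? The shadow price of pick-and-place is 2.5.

Δb = 3, so new z* = 573 + (2.5)·(3) = 573 + 7.5 = 580.5.

580.5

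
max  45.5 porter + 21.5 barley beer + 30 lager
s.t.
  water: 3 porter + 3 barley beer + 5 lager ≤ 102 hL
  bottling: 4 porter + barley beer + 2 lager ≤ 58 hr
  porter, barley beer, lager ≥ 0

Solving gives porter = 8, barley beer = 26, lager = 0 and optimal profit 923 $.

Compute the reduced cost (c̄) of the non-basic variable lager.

-8.5

Check each constraint at x*: water 102/102 (tight); bottling 58/58 (tight).
The binding rows give the dual system: 3·y_water + 4·y_bottling = 45.5 and 3·y_water + 1·y_bottling = 21.5.
This yields shadow prices y_water = 4.5, y_bottling = 8.
Reduced cost of lager: c₃ − yᵀa₃ = 30 − (4.5·5 + 8·2) = 30 − 38.5 = -8.5.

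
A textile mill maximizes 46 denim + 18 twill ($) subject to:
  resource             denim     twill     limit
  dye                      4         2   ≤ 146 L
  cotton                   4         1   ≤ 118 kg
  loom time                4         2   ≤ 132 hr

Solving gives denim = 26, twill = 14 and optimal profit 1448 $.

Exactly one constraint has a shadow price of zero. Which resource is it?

dye: 132/146 (slack 14)
cotton: 118/118 (binding)
loom time: 132/132 (binding)
By complementary slackness, a constraint with positive slack has shadow price 0 → dye.

dye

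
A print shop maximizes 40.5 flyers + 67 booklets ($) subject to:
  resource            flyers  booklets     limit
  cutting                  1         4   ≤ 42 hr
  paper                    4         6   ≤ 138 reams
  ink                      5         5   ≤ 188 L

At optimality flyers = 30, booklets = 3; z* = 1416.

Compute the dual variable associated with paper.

9.5

At the optimum: cutting uses 42 of 42 (binding); paper uses 138 of 138 (binding); ink uses 165 of 188 (slack = 23).
By complementary slackness, y = 0 for the non-binding constraint.
From A_Bᵀ y = c: 1·y_cutting + 4·y_paper = 40.5; 4·y_cutting + 6·y_paper = 67.
This yields shadow prices y_cutting = 2.5, y_paper = 9.5.
Shadow price of paper = 9.5.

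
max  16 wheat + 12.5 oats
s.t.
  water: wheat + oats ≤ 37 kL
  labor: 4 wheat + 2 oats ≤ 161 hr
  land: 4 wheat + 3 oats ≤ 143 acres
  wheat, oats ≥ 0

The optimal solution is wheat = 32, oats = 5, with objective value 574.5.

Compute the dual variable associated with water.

Check each constraint at x*: water 37/37 (tight); labor 138/161 (slack 23); land 143/143 (tight).
By complementary slackness, y = 0 for the non-binding constraint.
Dual feasibility on the basic columns requires 1·y_water + 4·y_land = 16, 1·y_water + 3·y_land = 12.5.
This yields shadow prices y_water = 2, y_land = 3.5.
Shadow price of water = 2.

2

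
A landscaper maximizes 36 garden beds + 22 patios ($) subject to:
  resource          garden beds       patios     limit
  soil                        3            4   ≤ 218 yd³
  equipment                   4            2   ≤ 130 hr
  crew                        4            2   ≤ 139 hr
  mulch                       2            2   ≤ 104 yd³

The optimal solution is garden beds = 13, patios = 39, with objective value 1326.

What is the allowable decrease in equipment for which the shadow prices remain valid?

Binding constraints: equipment, mulch. The basis is B = [[4,2],[2,2]] with det 4.
Per unit decrease in equipment, x* moves by d = (-0.5, 0.5).
The basis stays optimal until garden beds reaches 0; allowable decrease = 26 hr.

26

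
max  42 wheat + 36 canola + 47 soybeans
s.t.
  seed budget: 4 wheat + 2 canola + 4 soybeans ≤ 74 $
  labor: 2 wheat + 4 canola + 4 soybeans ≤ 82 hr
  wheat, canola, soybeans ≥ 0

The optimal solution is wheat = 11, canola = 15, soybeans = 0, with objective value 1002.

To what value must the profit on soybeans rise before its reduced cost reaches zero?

At the optimum: seed budget uses 74 of 74 (binding); labor uses 82 of 82 (binding).
From A_Bᵀ y = c: 4·y_seed budget + 2·y_labor = 42; 2·y_seed budget + 4·y_labor = 36.
→ y_seed budget = 8 and y_labor = 5.
soybeans enters the basis when its profit ≥ yᵀa₃ = 8·4 + 5·4 = 52.

52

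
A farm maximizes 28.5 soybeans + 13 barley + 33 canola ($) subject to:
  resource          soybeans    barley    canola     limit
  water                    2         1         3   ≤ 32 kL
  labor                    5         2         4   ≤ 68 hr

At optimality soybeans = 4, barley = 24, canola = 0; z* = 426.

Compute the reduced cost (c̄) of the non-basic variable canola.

-1

At the optimum: water uses 32 of 32 (binding); labor uses 68 of 68 (binding).
The binding rows give the dual system: 2·y_water + 5·y_labor = 28.5 and 1·y_water + 2·y_labor = 13.
Solving: y_water = 8, y_labor = 2.5.
Reduced cost of canola: c₃ − yᵀa₃ = 33 − (8·3 + 2.5·4) = 33 − 34 = -1.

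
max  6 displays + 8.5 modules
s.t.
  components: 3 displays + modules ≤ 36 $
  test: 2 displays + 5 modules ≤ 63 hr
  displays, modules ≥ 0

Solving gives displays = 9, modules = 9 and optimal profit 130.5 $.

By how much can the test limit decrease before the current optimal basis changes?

Binding constraints: components, test. The basis is B = [[3,1],[2,5]] with det 13.
Per unit decrease in test, x* moves by d = (0.0769, -0.2308).
The basis stays optimal until modules reaches 0; allowable decrease = 39 hr.

39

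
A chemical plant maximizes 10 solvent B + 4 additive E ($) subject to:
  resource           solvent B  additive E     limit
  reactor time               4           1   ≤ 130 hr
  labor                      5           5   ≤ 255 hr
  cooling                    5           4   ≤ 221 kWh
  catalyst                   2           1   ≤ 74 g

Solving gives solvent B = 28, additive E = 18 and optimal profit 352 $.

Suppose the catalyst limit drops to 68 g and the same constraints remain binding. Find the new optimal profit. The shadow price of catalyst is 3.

Δb = -6, so new z* = 352 + (3)·(-6) = 352 − 18 = 334.

334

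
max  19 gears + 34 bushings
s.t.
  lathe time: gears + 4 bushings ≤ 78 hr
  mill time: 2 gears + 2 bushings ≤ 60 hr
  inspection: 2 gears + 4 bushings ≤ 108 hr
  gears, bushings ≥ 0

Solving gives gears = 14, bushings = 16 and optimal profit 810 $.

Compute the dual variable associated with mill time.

Check each constraint at x*: lathe time 78/78 (tight); mill time 60/60 (tight); inspection 92/108 (slack 16).
Slack constraints have shadow price 0 (complementary slackness).
The binding rows give the dual system: 1·y_lathe time + 2·y_mill time = 19 and 4·y_lathe time + 2·y_mill time = 34.
→ y_lathe time = 5 and y_mill time = 7.
Shadow price of mill time = 7.

7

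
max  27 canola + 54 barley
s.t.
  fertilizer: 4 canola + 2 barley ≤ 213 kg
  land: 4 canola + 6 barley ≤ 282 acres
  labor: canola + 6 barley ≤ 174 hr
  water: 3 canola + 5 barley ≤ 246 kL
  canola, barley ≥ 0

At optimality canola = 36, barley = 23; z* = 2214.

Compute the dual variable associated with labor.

Binding: land and labor. Non-binding: fertilizer (23 unused), water (23 unused).
Since fertilizer, water are not tight, their duals are 0.
From A_Bᵀ y = c: 4·y_land + 1·y_labor = 27; 6·y_land + 6·y_labor = 54.
This yields shadow prices y_land = 6, y_labor = 3.
Shadow price of labor = 3.

3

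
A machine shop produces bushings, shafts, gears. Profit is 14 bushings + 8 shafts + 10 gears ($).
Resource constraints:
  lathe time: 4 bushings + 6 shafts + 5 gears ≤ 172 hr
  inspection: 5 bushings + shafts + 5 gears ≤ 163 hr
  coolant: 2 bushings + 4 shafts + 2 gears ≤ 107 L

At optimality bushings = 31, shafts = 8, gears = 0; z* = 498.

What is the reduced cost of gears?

-5

Check each constraint at x*: lathe time 172/172 (tight); inspection 163/163 (tight); coolant 94/107 (slack 13).
Slack constraints have shadow price 0 (complementary slackness).
From A_Bᵀ y = c: 4·y_lathe time + 5·y_inspection = 14; 6·y_lathe time + 1·y_inspection = 8.
This yields shadow prices y_lathe time = 1, y_inspection = 2.
Reduced cost of gears: c₃ − yᵀa₃ = 10 − (1·5 + 2·5) = 10 − 15 = -5.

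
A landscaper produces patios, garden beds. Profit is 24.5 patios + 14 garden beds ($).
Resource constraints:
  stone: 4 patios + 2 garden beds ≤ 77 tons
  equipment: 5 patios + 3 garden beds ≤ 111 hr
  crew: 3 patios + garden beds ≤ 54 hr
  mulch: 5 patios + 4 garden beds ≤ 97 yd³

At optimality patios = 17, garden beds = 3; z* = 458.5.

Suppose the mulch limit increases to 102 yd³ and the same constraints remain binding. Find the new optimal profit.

471

At the optimum: stone uses 74 of 77 (slack = 3); equipment uses 94 of 111 (slack = 17); crew uses 54 of 54 (binding); mulch uses 97 of 97 (binding).
By complementary slackness, y = 0 for the non-binding constraints.
From A_Bᵀ y = c: 3·y_crew + 5·y_mulch = 24.5; 1·y_crew + 4·y_mulch = 14.
This yields shadow prices y_crew = 4, y_mulch = 2.5.
Δz = y_mulch·Δb = 2.5 × (5) = 12.5, so new z* = 458.5 + 12.5 = 471.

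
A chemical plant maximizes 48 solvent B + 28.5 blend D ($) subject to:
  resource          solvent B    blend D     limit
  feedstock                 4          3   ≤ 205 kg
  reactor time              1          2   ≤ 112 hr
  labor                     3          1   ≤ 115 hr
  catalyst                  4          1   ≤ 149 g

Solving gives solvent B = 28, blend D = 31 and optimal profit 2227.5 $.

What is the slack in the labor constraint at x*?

labor used = 3·28 + 1·31 = 115; slack = 115 − 115 = 0.

0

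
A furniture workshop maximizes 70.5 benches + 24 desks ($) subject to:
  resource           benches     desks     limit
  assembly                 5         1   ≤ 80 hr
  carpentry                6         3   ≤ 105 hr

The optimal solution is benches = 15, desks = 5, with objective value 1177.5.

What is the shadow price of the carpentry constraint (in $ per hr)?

5.5

Both assembly and carpentry are binding at x*.
From A_Bᵀ y = c: 5·y_assembly + 6·y_carpentry = 70.5; 1·y_assembly + 3·y_carpentry = 24.
This yields shadow prices y_assembly = 7.5, y_carpentry = 5.5.
Shadow price of carpentry = 5.5.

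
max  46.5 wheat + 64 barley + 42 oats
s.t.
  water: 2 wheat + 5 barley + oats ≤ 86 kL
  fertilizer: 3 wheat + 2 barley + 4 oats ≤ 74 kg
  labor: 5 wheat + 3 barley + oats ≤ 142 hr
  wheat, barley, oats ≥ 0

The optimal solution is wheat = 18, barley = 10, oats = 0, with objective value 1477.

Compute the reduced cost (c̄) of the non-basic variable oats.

Binding: water and fertilizer. Non-binding: labor (22 unused).
Since labor is not tight, its dual is 0.
The binding rows give the dual system: 2·y_water + 3·y_fertilizer = 46.5 and 5·y_water + 2·y_fertilizer = 64.
This yields shadow prices y_water = 9, y_fertilizer = 9.5.
Reduced cost of oats: c₃ − yᵀa₃ = 42 − (9·1 + 9.5·4) = 42 − 47 = -5.

-5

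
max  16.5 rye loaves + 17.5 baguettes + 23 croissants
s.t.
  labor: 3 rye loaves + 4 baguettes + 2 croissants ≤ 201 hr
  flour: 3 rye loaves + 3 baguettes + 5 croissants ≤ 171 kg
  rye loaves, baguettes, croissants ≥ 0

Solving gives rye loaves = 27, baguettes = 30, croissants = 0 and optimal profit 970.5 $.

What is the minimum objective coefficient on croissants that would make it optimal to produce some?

At the optimum: labor uses 201 of 201 (binding); flour uses 171 of 171 (binding).
Dual feasibility on the basic columns requires 3·y_labor + 3·y_flour = 16.5, 4·y_labor + 3·y_flour = 17.5.
→ y_labor = 1 and y_flour = 4.5.
croissants enters the basis when its profit ≥ yᵀa₃ = 1·2 + 4.5·5 = 24.5.

24.5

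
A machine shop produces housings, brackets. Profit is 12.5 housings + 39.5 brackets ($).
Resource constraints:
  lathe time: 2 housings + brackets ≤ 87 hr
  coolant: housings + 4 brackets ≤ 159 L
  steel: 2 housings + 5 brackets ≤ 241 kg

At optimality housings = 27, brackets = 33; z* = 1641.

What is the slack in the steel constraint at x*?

steel used = 2·27 + 5·33 = 219; slack = 241 − 219 = 22.

22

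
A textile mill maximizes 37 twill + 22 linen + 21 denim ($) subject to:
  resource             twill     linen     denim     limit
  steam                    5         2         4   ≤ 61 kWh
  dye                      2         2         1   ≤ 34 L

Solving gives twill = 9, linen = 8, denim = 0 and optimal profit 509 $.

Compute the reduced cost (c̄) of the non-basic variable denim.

Both steam and dye are binding at x*.
From A_Bᵀ y = c: 5·y_steam + 2·y_dye = 37; 2·y_steam + 2·y_dye = 22.
Solving: y_steam = 5, y_dye = 6.
Reduced cost of denim: c₃ − yᵀa₃ = 21 − (5·4 + 6·1) = 21 − 26 = -5.

-5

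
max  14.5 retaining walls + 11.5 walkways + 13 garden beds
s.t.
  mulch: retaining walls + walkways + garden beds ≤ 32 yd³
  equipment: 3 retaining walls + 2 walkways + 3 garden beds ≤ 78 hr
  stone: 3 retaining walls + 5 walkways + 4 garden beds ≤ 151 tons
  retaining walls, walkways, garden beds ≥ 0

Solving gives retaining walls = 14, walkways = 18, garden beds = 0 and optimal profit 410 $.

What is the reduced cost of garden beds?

Check each constraint at x*: mulch 32/32 (tight); equipment 78/78 (tight); stone 132/151 (slack 19).
Slack constraints have shadow price 0 (complementary slackness).
From A_Bᵀ y = c: 1·y_mulch + 3·y_equipment = 14.5; 1·y_mulch + 2·y_equipment = 11.5.
Solving: y_mulch = 5.5, y_equipment = 3.
Reduced cost of garden beds: c₃ − yᵀa₃ = 13 − (5.5·1 + 3·3) = 13 − 14.5 = -1.5.

-1.5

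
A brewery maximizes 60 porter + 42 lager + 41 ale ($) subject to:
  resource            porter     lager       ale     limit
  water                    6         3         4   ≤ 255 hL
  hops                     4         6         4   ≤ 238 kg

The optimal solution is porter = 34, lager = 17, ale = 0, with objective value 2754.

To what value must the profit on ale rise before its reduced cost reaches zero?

44

Both water and hops are binding at x*.
Dual feasibility on the basic columns requires 6·y_water + 4·y_hops = 60, 3·y_water + 6·y_hops = 42.
Solving: y_water = 8, y_hops = 3.
ale enters the basis when its profit ≥ yᵀa₃ = 8·4 + 3·4 = 44.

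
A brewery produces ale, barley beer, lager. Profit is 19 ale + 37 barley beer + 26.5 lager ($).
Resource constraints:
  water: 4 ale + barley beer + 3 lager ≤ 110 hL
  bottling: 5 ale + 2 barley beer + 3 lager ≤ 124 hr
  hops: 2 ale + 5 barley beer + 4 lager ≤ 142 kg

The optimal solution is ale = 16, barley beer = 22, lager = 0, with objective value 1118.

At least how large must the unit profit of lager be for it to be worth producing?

At the optimum: water uses 86 of 110 (slack = 24); bottling uses 124 of 124 (binding); hops uses 142 of 142 (binding).
Since water is not tight, its dual is 0.
Dual feasibility on the basic columns requires 5·y_bottling + 2·y_hops = 19, 2·y_bottling + 5·y_hops = 37.
→ y_bottling = 1 and y_hops = 7.
lager enters the basis when its profit ≥ yᵀa₃ = 1·3 + 7·4 = 31.

31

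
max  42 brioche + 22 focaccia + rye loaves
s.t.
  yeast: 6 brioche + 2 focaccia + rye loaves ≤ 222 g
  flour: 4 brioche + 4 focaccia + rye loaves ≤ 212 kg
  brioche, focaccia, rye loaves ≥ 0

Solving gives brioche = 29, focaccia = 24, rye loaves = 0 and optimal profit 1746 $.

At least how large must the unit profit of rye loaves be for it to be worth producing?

Check each constraint at x*: yeast 222/222 (tight); flour 212/212 (tight).
From A_Bᵀ y = c: 6·y_yeast + 4·y_flour = 42; 2·y_yeast + 4·y_flour = 22.
Solving: y_yeast = 5, y_flour = 3.
rye loaves enters the basis when its profit ≥ yᵀa₃ = 5·1 + 3·1 = 8.

8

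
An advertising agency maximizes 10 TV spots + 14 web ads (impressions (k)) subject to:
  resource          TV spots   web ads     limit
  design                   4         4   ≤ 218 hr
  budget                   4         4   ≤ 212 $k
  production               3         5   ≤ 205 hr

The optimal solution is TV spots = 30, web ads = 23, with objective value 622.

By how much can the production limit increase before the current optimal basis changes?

60

Binding constraints: budget, production. The basis is B = [[4,4],[3,5]] with det 8.
Per unit increase in production, x* moves by d = (-0.5, 0.5).
The basis stays optimal until TV spots reaches 0; allowable increase = 60 hr.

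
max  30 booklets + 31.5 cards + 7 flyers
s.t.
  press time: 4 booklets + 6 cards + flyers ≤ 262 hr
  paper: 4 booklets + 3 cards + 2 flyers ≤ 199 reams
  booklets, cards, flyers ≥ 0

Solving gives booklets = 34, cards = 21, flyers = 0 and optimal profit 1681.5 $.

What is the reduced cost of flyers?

-5

At the optimum: press time uses 262 of 262 (binding); paper uses 199 of 199 (binding).
Dual feasibility on the basic columns requires 4·y_press time + 4·y_paper = 30, 6·y_press time + 3·y_paper = 31.5.
Solving: y_press time = 3, y_paper = 4.5.
Reduced cost of flyers: c₃ − yᵀa₃ = 7 − (3·1 + 4.5·2) = 7 − 12 = -5.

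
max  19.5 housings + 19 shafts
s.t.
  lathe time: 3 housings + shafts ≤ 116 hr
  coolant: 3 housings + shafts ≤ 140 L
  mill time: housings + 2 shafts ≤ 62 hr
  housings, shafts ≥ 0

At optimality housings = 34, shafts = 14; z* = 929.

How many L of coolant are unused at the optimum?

coolant used = 3·34 + 1·14 = 116; slack = 140 − 116 = 24.

24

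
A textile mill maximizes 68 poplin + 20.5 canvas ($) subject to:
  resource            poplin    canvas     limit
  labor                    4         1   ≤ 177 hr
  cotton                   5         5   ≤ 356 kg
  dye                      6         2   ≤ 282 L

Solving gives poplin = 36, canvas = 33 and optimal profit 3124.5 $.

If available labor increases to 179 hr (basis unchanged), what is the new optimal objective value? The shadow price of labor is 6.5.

3137.5

Δb = 2, so new z* = 3124.5 + (6.5)·(2) = 3124.5 + 13 = 3137.5.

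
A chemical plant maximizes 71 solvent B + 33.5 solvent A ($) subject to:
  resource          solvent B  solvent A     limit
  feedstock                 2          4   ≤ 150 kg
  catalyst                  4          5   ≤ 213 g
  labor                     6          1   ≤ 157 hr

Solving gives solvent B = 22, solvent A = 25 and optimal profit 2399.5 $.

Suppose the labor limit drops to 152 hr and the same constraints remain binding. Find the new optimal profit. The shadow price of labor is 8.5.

2357

Δb = -5, so new z* = 2399.5 + (8.5)·(-5) = 2399.5 − 42.5 = 2357.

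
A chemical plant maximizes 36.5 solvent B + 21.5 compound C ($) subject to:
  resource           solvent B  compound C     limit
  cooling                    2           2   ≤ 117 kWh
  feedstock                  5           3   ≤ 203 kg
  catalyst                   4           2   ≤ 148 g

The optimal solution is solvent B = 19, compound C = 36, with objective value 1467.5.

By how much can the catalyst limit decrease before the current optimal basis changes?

3.5

Binding constraints: feedstock, catalyst. The basis is B = [[5,3],[4,2]] with det -2.
Per unit decrease in catalyst, x* moves by d = (-1.5, 2.5).
The basis stays optimal until cooling becomes binding; allowable decrease = 3.5 g.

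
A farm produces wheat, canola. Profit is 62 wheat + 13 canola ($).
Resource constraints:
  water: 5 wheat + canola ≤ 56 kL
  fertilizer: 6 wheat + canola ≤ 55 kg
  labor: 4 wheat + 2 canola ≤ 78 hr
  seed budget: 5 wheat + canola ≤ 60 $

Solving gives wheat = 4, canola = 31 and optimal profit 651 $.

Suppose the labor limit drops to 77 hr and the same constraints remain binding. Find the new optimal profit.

649

Binding: fertilizer and labor. Non-binding: water (5 unused), seed budget (9 unused).
Since water, seed budget are not tight, their duals are 0.
From A_Bᵀ y = c: 6·y_fertilizer + 4·y_labor = 62; 1·y_fertilizer + 2·y_labor = 13.
This yields shadow prices y_fertilizer = 9, y_labor = 2.
Δz = y_labor·Δb = 2 × (-1) = -2, so new z* = 651 − 2 = 649.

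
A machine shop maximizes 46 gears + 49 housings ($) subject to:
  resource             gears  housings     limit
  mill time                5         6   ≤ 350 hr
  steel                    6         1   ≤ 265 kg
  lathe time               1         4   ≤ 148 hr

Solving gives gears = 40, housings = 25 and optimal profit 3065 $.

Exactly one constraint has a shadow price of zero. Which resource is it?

lathe time

mill time: 350/350 (binding)
steel: 265/265 (binding)
lathe time: 140/148 (slack 8)
By complementary slackness, a constraint with positive slack has shadow price 0 → lathe time.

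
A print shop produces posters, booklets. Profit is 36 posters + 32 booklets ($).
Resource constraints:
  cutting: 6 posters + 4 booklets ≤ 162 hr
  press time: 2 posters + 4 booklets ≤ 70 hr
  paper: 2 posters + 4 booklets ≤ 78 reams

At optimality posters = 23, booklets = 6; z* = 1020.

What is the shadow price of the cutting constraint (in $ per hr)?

Binding: cutting and press time. Non-binding: paper (8 unused).
Since paper is not tight, its dual is 0.
Dual feasibility on the basic columns requires 6·y_cutting + 2·y_press time = 36, 4·y_cutting + 4·y_press time = 32.
→ y_cutting = 5 and y_press time = 3.
Shadow price of cutting = 5.

5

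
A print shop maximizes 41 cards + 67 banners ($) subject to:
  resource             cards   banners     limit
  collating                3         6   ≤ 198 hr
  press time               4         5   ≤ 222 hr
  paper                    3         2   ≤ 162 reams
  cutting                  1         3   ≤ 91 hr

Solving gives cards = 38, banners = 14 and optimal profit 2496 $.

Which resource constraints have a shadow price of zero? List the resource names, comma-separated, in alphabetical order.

cutting, paper

collating: 198/198 (binding)
press time: 222/222 (binding)
paper: 142/162 (slack 20)
cutting: 80/91 (slack 11)
By complementary slackness, a constraint with positive slack has shadow price 0 → cutting, paper.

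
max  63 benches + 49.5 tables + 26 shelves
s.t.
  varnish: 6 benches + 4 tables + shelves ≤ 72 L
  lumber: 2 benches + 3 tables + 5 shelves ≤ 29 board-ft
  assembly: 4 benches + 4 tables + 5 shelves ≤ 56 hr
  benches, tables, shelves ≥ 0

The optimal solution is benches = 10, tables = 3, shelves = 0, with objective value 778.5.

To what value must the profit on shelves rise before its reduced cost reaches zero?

At the optimum: varnish uses 72 of 72 (binding); lumber uses 29 of 29 (binding); assembly uses 52 of 56 (slack = 4).
Since assembly is not tight, its dual is 0.
The binding rows give the dual system: 6·y_varnish + 2·y_lumber = 63 and 4·y_varnish + 3·y_lumber = 49.5.
This yields shadow prices y_varnish = 9, y_lumber = 4.5.
shelves enters the basis when its profit ≥ yᵀa₃ = 9·1 + 4.5·5 = 31.5.

31.5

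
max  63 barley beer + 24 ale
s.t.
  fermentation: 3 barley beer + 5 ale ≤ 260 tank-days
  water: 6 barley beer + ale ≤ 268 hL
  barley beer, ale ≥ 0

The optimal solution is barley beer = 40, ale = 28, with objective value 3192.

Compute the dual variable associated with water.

Both fermentation and water are binding at x*.
From A_Bᵀ y = c: 3·y_fermentation + 6·y_water = 63; 5·y_fermentation + 1·y_water = 24.
This yields shadow prices y_fermentation = 3, y_water = 9.
Shadow price of water = 9.

9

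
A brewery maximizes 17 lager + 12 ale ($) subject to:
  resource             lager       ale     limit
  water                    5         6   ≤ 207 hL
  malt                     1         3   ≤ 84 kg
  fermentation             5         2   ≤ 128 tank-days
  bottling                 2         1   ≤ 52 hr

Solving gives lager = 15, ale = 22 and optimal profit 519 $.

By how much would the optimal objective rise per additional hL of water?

At the optimum: water uses 207 of 207 (binding); malt uses 81 of 84 (slack = 3); fermentation uses 119 of 128 (slack = 9); bottling uses 52 of 52 (binding).
Slack constraints have shadow price 0 (complementary slackness).
Dual feasibility on the basic columns requires 5·y_water + 2·y_bottling = 17, 6·y_water + 1·y_bottling = 12.
→ y_water = 1 and y_bottling = 6.
Shadow price of water = 1.

1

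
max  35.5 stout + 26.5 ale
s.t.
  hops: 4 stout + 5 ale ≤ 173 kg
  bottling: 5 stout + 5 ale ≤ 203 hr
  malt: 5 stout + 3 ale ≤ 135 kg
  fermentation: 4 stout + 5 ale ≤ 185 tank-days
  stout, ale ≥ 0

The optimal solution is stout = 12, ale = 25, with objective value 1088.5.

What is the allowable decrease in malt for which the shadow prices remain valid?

31.2

Binding constraints: hops, malt. The basis is B = [[4,5],[5,3]] with det -13.
Per unit decrease in malt, x* moves by d = (-0.3846, 0.3077).
The basis stays optimal until stout reaches 0; allowable decrease = 31.2 kg.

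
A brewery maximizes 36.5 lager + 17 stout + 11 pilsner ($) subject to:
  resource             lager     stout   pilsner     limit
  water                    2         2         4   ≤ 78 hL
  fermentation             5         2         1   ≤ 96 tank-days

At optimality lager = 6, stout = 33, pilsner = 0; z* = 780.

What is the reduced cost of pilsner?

At the optimum: water uses 78 of 78 (binding); fermentation uses 96 of 96 (binding).
The binding rows give the dual system: 2·y_water + 5·y_fermentation = 36.5 and 2·y_water + 2·y_fermentation = 17.
→ y_water = 2 and y_fermentation = 6.5.
Reduced cost of pilsner: c₃ − yᵀa₃ = 11 − (2·4 + 6.5·1) = 11 − 14.5 = -3.5.

-3.5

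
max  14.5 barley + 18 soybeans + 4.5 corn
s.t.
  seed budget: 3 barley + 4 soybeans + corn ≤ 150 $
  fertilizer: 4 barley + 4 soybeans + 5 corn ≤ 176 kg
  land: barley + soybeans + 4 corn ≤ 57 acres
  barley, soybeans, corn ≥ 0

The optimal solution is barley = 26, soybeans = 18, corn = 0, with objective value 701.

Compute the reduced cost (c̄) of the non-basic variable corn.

At the optimum: seed budget uses 150 of 150 (binding); fertilizer uses 176 of 176 (binding); land uses 44 of 57 (slack = 13).
By complementary slackness, y = 0 for the non-binding constraint.
Dual feasibility on the basic columns requires 3·y_seed budget + 4·y_fertilizer = 14.5, 4·y_seed budget + 4·y_fertilizer = 18.
Solving: y_seed budget = 3.5, y_fertilizer = 1.
Reduced cost of corn: c₃ − yᵀa₃ = 4.5 − (3.5·1 + 1·5) = 4.5 − 8.5 = -4.

-4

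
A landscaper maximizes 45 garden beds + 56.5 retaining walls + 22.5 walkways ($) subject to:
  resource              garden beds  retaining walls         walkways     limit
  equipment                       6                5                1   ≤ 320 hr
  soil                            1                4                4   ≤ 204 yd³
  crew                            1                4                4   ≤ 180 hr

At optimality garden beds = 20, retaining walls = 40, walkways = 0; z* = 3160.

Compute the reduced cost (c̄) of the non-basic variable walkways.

Binding: equipment and crew. Non-binding: soil (24 unused).
Since soil is not tight, its dual is 0.
From A_Bᵀ y = c: 6·y_equipment + 1·y_crew = 45; 5·y_equipment + 4·y_crew = 56.5.
→ y_equipment = 6.5 and y_crew = 6.
Reduced cost of walkways: c₃ − yᵀa₃ = 22.5 − (6.5·1 + 6·4) = 22.5 − 30.5 = -8.

-8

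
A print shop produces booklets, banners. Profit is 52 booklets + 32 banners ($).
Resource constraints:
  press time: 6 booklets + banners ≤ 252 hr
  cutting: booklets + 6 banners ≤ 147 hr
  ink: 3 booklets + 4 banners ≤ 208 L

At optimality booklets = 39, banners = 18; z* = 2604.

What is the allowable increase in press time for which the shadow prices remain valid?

47.5

Binding constraints: press time, cutting. The basis is B = [[6,1],[1,6]] with det 35.
Per unit increase in press time, x* moves by d = (0.1714, -0.0286).
The basis stays optimal until ink becomes binding; allowable increase = 47.5 hr.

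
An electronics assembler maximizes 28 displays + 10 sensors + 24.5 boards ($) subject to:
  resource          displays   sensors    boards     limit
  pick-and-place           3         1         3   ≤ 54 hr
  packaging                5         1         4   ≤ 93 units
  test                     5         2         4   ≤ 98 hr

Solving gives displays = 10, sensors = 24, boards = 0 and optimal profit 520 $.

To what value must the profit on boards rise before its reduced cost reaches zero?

26

Check each constraint at x*: pick-and-place 54/54 (tight); packaging 74/93 (slack 19); test 98/98 (tight).
Slack constraints have shadow price 0 (complementary slackness).
Dual feasibility on the basic columns requires 3·y_pick-and-place + 5·y_test = 28, 1·y_pick-and-place + 2·y_test = 10.
→ y_pick-and-place = 6 and y_test = 2.
boards enters the basis when its profit ≥ yᵀa₃ = 6·3 + 2·4 = 26.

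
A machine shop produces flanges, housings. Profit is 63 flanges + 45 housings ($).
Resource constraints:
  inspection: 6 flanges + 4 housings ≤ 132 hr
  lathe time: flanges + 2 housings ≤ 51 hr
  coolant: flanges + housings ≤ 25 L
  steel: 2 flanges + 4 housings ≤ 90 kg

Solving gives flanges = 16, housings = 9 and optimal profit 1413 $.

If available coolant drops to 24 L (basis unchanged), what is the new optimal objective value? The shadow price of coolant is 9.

Δb = -1, so new z* = 1413 + (9)·(-1) = 1413 − 9 = 1404.

1404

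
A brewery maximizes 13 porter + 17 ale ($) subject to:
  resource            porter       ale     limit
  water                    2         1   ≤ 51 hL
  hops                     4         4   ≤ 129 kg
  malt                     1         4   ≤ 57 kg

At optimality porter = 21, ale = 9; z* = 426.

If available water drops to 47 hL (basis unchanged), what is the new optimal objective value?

406

Binding: water and malt. Non-binding: hops (9 unused).
Since hops is not tight, its dual is 0.
From A_Bᵀ y = c: 2·y_water + 1·y_malt = 13; 1·y_water + 4·y_malt = 17.
Solving: y_water = 5, y_malt = 3.
Δz = y_water·Δb = 5 × (-4) = -20, so new z* = 426 − 20 = 406.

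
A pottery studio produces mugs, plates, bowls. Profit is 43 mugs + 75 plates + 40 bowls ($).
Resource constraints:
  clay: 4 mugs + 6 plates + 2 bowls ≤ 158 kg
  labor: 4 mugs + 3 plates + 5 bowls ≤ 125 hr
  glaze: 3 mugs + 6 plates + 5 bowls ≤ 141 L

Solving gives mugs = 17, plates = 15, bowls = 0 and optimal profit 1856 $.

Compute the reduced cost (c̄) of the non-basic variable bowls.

Check each constraint at x*: clay 158/158 (tight); labor 113/125 (slack 12); glaze 141/141 (tight).
Slack constraints have shadow price 0 (complementary slackness).
Dual feasibility on the basic columns requires 4·y_clay + 3·y_glaze = 43, 6·y_clay + 6·y_glaze = 75.
Solving: y_clay = 5.5, y_glaze = 7.
Reduced cost of bowls: c₃ − yᵀa₃ = 40 − (5.5·2 + 7·5) = 40 − 46 = -6.

-6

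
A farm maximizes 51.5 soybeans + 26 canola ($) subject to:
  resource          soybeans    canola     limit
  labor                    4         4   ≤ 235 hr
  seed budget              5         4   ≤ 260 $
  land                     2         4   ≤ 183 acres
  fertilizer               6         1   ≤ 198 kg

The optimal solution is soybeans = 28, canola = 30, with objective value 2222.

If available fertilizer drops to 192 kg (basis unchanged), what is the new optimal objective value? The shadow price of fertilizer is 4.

Δb = -6, so new z* = 2222 + (4)·(-6) = 2222 − 24 = 2198.

2198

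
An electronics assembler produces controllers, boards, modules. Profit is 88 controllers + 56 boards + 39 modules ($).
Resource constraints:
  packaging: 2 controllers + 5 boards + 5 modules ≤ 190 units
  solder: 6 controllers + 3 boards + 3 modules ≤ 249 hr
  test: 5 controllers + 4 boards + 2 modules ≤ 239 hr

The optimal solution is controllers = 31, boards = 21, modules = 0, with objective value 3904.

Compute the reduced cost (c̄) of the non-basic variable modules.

Check each constraint at x*: packaging 167/190 (slack 23); solder 249/249 (tight); test 239/239 (tight).
Slack constraints have shadow price 0 (complementary slackness).
Dual feasibility on the basic columns requires 6·y_solder + 5·y_test = 88, 3·y_solder + 4·y_test = 56.
Solving: y_solder = 8, y_test = 8.
Reduced cost of modules: c₃ − yᵀa₃ = 39 − (8·3 + 8·2) = 39 − 40 = -1.

-1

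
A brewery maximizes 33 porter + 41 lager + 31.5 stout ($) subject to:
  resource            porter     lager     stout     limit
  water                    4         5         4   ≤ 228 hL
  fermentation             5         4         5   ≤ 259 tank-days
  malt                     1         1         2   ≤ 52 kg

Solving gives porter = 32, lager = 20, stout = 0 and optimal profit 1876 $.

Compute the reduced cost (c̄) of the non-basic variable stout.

-2.5

At the optimum: water uses 228 of 228 (binding); fermentation uses 240 of 259 (slack = 19); malt uses 52 of 52 (binding).
By complementary slackness, y = 0 for the non-binding constraint.
From A_Bᵀ y = c: 4·y_water + 1·y_malt = 33; 5·y_water + 1·y_malt = 41.
Solving: y_water = 8, y_malt = 1.
Reduced cost of stout: c₃ − yᵀa₃ = 31.5 − (8·4 + 1·2) = 31.5 − 34 = -2.5.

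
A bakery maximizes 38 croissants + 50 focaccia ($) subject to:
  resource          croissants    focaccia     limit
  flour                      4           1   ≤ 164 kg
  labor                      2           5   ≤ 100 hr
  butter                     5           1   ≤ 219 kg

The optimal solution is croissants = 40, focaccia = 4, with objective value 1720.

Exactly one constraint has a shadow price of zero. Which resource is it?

flour: 164/164 (binding)
labor: 100/100 (binding)
butter: 204/219 (slack 15)
By complementary slackness, a constraint with positive slack has shadow price 0 → butter.

butter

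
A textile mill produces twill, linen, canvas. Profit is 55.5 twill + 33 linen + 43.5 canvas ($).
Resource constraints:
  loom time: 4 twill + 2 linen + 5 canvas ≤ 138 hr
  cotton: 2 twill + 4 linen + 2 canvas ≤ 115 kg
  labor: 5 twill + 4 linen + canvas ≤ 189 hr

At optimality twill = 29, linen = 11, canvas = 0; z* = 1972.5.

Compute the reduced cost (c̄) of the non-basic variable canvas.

-7.5

At the optimum: loom time uses 138 of 138 (binding); cotton uses 102 of 115 (slack = 13); labor uses 189 of 189 (binding).
Slack constraints have shadow price 0 (complementary slackness).
The binding rows give the dual system: 4·y_loom time + 5·y_labor = 55.5 and 2·y_loom time + 4·y_labor = 33.
Solving: y_loom time = 9.5, y_labor = 3.5.
Reduced cost of canvas: c₃ − yᵀa₃ = 43.5 − (9.5·5 + 3.5·1) = 43.5 − 51 = -7.5.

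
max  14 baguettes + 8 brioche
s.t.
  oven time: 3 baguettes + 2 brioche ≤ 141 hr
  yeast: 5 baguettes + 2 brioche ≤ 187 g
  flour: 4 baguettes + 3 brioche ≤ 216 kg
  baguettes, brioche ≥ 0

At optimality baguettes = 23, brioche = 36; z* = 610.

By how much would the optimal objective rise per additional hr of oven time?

At the optimum: oven time uses 141 of 141 (binding); yeast uses 187 of 187 (binding); flour uses 200 of 216 (slack = 16).
Since flour is not tight, its dual is 0.
From A_Bᵀ y = c: 3·y_oven time + 5·y_yeast = 14; 2·y_oven time + 2·y_yeast = 8.
→ y_oven time = 3 and y_yeast = 1.
Shadow price of oven time = 3.

3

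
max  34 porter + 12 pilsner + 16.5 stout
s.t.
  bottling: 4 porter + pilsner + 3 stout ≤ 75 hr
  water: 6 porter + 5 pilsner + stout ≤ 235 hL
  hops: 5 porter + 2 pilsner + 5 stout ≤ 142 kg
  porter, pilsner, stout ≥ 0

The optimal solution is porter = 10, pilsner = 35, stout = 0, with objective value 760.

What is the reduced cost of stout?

Binding: bottling and water. Non-binding: hops (22 unused).
Slack constraints have shadow price 0 (complementary slackness).
From A_Bᵀ y = c: 4·y_bottling + 6·y_water = 34; 1·y_bottling + 5·y_water = 12.
Solving: y_bottling = 7, y_water = 1.
Reduced cost of stout: c₃ − yᵀa₃ = 16.5 − (7·3 + 1·1) = 16.5 − 22 = -5.5.

-5.5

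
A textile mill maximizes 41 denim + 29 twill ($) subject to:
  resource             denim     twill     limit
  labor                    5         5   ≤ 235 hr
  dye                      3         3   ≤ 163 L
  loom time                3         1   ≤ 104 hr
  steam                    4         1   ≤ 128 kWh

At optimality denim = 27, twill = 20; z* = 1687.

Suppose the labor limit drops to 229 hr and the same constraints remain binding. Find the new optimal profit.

Check each constraint at x*: labor 235/235 (tight); dye 141/163 (slack 22); loom time 101/104 (slack 3); steam 128/128 (tight).
Since dye, loom time are not tight, their duals are 0.
Dual feasibility on the basic columns requires 5·y_labor + 4·y_steam = 41, 5·y_labor + 1·y_steam = 29.
This yields shadow prices y_labor = 5, y_steam = 4.
Δz = y_labor·Δb = 5 × (-6) = -30, so new z* = 1687 − 30 = 1657.

1657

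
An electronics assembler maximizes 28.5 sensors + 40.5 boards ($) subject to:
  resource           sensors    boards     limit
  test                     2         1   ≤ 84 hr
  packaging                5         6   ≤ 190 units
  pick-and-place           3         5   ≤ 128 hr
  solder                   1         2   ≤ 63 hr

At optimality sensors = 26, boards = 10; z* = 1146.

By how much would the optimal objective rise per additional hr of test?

Check each constraint at x*: test 62/84 (slack 22); packaging 190/190 (tight); pick-and-place 128/128 (tight); solder 46/63 (slack 17).
Since test, solder are not tight, their duals are 0.
From A_Bᵀ y = c: 5·y_packaging + 3·y_pick-and-place = 28.5; 6·y_packaging + 5·y_pick-and-place = 40.5.
Solving: y_packaging = 3, y_pick-and-place = 4.5.
Shadow price of test = 0.

0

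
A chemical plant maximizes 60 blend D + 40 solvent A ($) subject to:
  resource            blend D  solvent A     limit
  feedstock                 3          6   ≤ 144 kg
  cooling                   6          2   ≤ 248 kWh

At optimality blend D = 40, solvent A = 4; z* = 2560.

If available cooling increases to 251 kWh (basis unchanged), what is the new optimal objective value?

Check each constraint at x*: feedstock 144/144 (tight); cooling 248/248 (tight).
From A_Bᵀ y = c: 3·y_feedstock + 6·y_cooling = 60; 6·y_feedstock + 2·y_cooling = 40.
Solving: y_feedstock = 4, y_cooling = 8.
Δz = y_cooling·Δb = 8 × (3) = 24, so new z* = 2560 + 24 = 2584.

2584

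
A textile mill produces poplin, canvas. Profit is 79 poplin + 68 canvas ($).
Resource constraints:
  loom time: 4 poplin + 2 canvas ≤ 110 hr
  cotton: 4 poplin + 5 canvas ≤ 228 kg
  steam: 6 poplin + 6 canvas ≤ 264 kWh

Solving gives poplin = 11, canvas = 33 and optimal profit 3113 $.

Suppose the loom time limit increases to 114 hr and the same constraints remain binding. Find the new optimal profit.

3135

Check each constraint at x*: loom time 110/110 (tight); cotton 209/228 (slack 19); steam 264/264 (tight).
By complementary slackness, y = 0 for the non-binding constraint.
The binding rows give the dual system: 4·y_loom time + 6·y_steam = 79 and 2·y_loom time + 6·y_steam = 68.
Solving: y_loom time = 5.5, y_steam = 9.5.
Δz = y_loom time·Δb = 5.5 × (4) = 22, so new z* = 3113 + 22 = 3135.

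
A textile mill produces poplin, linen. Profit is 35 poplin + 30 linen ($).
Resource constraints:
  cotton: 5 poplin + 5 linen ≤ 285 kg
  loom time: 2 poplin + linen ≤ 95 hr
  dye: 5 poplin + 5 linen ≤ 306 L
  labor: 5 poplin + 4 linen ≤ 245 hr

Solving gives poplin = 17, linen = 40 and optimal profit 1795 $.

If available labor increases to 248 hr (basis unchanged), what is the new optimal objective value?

1810

Binding: cotton and labor. Non-binding: loom time (21 unused), dye (21 unused).
Slack constraints have shadow price 0 (complementary slackness).
Dual feasibility on the basic columns requires 5·y_cotton + 5·y_labor = 35, 5·y_cotton + 4·y_labor = 30.
Solving: y_cotton = 2, y_labor = 5.
Δz = y_labor·Δb = 5 × (3) = 15, so new z* = 1795 + 15 = 1810.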